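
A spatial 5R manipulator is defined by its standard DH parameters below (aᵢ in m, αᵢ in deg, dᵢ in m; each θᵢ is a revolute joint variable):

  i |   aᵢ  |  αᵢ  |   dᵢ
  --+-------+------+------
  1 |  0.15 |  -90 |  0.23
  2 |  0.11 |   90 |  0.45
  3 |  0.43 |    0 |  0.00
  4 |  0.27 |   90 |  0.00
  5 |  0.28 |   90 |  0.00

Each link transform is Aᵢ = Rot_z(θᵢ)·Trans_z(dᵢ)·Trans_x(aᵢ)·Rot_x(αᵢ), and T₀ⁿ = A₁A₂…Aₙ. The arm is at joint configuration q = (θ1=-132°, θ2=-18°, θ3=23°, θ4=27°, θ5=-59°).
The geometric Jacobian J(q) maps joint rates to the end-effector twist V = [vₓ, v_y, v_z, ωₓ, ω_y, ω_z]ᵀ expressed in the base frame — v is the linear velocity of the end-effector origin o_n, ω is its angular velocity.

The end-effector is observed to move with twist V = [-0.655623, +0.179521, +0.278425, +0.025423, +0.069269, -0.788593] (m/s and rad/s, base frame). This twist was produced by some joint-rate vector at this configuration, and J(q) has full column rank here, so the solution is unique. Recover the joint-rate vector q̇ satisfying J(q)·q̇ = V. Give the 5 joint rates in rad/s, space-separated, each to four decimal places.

o_n = [0.0538, -1.3381, 0.2403]
J₁: ẑ×o_n = [1.3381, 0.0538, -0.0000], ω = ẑ
J2: z=[0.7431, -0.6691, 0.0000] o=[-0.1004, -0.1115, 0.2300] → [-0.0069, -0.0077, -0.8084, 0.7431, -0.6691, 0.0000]
J3: z=[0.2068, 0.2296, 0.9511] o=[0.1640, -0.4903, 0.2640] → [0.8009, -0.1000, -0.1500, 0.2068, 0.2296, 0.9511]
J4: z=[0.2068, 0.2296, 0.9511] o=[0.0370, -0.8825, 0.3863] → [0.3998, 0.0461, -0.0981, 0.2068, 0.2296, 0.9511]
J5: z=[-0.9652, -0.1113, 0.2367] o=[0.0803, -1.1436, 0.4399] → [0.0683, -0.1989, 0.1848, -0.9652, -0.1113, 0.2367]
q̇ = J⁺·V = [0.0170, -0.2910, -0.8840, 0.1390, -0.4100]

0.0170 -0.2910 -0.8840 0.1390 -0.4100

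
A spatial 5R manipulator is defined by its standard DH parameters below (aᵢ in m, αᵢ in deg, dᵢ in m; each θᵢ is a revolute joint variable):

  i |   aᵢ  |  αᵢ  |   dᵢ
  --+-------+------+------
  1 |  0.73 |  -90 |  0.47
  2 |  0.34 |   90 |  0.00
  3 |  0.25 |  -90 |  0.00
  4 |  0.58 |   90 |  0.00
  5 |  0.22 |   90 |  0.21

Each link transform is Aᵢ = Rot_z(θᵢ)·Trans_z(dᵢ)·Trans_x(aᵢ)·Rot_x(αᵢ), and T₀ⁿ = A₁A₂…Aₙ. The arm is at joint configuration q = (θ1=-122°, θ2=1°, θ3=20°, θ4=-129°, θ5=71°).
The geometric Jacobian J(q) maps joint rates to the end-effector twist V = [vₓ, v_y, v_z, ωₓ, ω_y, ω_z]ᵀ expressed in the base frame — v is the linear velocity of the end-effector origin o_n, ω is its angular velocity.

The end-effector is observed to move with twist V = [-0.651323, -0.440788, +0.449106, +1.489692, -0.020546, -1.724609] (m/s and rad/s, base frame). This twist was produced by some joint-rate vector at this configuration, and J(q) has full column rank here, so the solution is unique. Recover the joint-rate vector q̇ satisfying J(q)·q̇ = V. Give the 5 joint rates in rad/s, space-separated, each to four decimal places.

-0.9440 0.5520 -0.4170 0.9380 0.5990

o_n = [-0.2998, -0.6400, 0.8448]
J₁: ẑ×o_n = [0.6400, -0.2998, 0.0000], ω = ẑ
J2: z=[0.8480, -0.5299, 0.0000] o=[-0.3868, -0.6191, 0.4700] → [-0.1986, -0.3179, 0.0284, 0.8480, -0.5299, 0.0000]
J3: z=[-0.0092, -0.0148, 0.9998] o=[-0.5670, -0.9074, 0.4641] → [-0.2730, 0.2707, 0.0015, -0.0092, -0.0148, 0.9998]
J4: z=[0.9781, -0.2080, 0.0060] o=[-0.6189, -1.1519, 0.4600] → [-0.0831, -0.3745, 0.5671, 0.9781, -0.2080, 0.0060]
J5: z=[0.1673, 0.7694, -0.6165] o=[-0.5473, -0.8016, 0.9166] → [0.0443, -0.1405, -0.1634, 0.1673, 0.7694, -0.6165]
q̇ = J⁺·V = [-0.9440, 0.5520, -0.4170, 0.9380, 0.5990]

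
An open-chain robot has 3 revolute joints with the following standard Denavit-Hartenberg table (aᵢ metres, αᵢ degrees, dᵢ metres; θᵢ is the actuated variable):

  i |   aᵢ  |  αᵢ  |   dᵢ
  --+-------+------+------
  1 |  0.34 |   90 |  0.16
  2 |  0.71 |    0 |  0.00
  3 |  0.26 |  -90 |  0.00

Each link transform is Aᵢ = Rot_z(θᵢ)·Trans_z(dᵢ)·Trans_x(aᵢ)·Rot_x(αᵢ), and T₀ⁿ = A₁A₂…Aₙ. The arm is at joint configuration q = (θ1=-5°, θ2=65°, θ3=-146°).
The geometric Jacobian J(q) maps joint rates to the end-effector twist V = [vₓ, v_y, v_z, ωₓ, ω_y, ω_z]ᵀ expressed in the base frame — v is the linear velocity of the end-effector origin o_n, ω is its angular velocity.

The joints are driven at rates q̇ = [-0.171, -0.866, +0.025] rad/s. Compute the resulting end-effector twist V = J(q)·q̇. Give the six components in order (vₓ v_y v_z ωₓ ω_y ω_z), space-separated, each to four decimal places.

o_n = [0.6781, -0.0593, 0.5467]
J₁: ẑ×o_n = [0.0593, 0.6781, -0.0000], ω = ẑ
J2: z=[-0.0872, -0.9962, 0.0000] o=[0.3387, -0.0296, 0.1600] → [-0.3852, 0.0337, 0.3407, -0.0872, -0.9962, 0.0000]
J3: z=[-0.0872, -0.9962, 0.0000] o=[0.6376, -0.0558, 0.8035] → [0.2558, -0.0224, 0.0407, -0.0872, -0.9962, 0.0000]
V = J·q̇ = [0.3298, -0.1457, -0.2941, 0.0733, 0.8378, -0.1710]

0.3298 -0.1457 -0.2941 0.0733 0.8378 -0.1710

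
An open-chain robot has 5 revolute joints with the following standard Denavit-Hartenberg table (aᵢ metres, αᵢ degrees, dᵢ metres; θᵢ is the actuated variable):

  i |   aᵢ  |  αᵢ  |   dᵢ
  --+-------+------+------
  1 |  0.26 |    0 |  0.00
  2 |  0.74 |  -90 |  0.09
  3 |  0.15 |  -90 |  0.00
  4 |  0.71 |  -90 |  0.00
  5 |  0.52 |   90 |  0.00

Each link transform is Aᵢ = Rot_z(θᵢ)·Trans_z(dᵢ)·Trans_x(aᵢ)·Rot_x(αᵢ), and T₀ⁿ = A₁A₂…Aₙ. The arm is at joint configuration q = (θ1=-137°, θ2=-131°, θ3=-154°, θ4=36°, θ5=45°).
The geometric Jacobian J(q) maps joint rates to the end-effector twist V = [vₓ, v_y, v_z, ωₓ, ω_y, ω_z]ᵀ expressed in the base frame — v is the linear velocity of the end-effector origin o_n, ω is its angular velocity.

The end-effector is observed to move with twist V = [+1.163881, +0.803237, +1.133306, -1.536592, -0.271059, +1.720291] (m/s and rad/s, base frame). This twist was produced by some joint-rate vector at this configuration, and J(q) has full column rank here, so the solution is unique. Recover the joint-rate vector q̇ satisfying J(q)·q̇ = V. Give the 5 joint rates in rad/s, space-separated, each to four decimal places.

0.9230 0.0360 0.8170 0.5890 -0.9000

o_n = [0.4548, -0.4946, 0.2075]
J₁: ẑ×o_n = [0.4946, 0.4548, -0.0000], ω = ẑ
J2: z=[0.0000, 0.0000, 1.0000] o=[-0.1902, -0.1773, 0.0000] → [0.3173, 0.6449, -0.0000, 0.0000, 0.0000, 1.0000]
J3: z=[-0.9994, -0.0349, 0.0000] o=[-0.2160, 0.5622, 0.0900] → [-0.0041, 0.1174, 1.0796, -0.9994, -0.0349, 0.0000]
J4: z=[-0.0153, 0.4381, 0.8988] o=[-0.2113, 0.4275, 0.1558] → [0.8515, 0.5994, -0.2777, -0.0153, 0.4381, 0.8988]
J5: z=[0.7901, 0.5562, -0.2577] o=[0.2238, -0.0739, 0.4076] → [-0.2197, 0.0986, -0.4609, 0.7901, 0.5562, -0.2577]
q̇ = J⁺·V = [0.9230, 0.0360, 0.8170, 0.5890, -0.9000]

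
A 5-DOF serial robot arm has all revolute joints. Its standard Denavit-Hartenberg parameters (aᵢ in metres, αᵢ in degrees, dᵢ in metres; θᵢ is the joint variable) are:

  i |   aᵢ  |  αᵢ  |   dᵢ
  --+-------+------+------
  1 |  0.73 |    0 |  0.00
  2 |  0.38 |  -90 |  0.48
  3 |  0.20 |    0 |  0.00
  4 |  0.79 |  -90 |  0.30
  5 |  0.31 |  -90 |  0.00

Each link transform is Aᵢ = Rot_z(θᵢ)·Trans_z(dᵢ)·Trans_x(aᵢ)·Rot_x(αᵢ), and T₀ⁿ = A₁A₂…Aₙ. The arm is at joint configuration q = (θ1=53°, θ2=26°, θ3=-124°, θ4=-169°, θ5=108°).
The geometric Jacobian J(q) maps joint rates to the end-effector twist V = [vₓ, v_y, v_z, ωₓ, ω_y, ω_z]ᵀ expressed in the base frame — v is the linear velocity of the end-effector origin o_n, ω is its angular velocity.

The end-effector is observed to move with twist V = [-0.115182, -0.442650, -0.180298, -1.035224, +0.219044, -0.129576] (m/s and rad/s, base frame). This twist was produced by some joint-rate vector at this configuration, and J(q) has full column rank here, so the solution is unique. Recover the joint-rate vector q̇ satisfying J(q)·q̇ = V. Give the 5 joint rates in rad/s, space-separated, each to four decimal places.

0.1590 -0.2960 1.0000 0.0580 -0.0190

o_n = [0.5372, 1.1135, 0.0068]
J₁: ẑ×o_n = [-1.1135, 0.5372, 0.0000], ω = ẑ
J2: z=[0.0000, 0.0000, 1.0000] o=[0.4393, 0.5830, 0.0000] → [-0.5305, 0.0978, 0.0000, 0.0000, 0.0000, 1.0000]
J3: z=[-0.9816, 0.1908, 0.0000] o=[0.5118, 0.9560, 0.4800] → [-0.0903, -0.4645, -0.1594, -0.9816, 0.1908, 0.0000]
J4: z=[-0.9816, 0.1908, 0.0000] o=[0.4905, 0.8462, 0.6458] → [-0.1219, -0.6273, -0.2712, -0.9816, 0.1908, 0.0000]
J5: z=[-0.1756, -0.9036, -0.3907] o=[0.2549, 1.2065, -0.0814] → [-0.1160, -0.0948, 0.2714, -0.1756, -0.9036, -0.3907]
q̇ = J⁺·V = [0.1590, -0.2960, 1.0000, 0.0580, -0.0190]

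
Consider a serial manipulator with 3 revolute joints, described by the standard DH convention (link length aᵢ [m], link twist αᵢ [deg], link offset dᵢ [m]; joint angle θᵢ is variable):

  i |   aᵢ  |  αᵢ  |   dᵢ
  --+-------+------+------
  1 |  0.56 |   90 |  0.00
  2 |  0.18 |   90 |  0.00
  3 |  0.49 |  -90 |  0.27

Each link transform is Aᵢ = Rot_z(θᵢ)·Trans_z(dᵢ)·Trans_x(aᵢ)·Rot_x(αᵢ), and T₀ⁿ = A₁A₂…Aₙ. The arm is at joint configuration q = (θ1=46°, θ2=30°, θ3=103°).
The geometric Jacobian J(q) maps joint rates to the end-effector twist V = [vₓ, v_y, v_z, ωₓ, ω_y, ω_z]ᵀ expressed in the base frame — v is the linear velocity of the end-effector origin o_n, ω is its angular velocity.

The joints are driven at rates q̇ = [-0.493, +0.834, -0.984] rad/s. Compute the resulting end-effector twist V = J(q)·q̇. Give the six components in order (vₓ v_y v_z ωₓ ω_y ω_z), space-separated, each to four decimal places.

o_n = [0.8682, 0.2117, -0.1989]
J₁: ẑ×o_n = [-0.2117, 0.8682, 0.0000], ω = ẑ
J2: z=[0.7193, -0.6947, 0.0000] o=[0.3890, 0.4028, 0.0000] → [0.1382, 0.1431, 0.1954, 0.7193, -0.6947, 0.0000]
J3: z=[0.3473, 0.3597, -0.8660] o=[0.4973, 0.5150, 0.0900] → [-0.3665, -0.2209, -0.2387, 0.3473, 0.3597, -0.8660]
V = J·q̇ = [0.5803, -0.0913, 0.3979, 0.2582, -0.9333, 0.3592]

0.5803 -0.0913 0.3979 0.2582 -0.9333 0.3592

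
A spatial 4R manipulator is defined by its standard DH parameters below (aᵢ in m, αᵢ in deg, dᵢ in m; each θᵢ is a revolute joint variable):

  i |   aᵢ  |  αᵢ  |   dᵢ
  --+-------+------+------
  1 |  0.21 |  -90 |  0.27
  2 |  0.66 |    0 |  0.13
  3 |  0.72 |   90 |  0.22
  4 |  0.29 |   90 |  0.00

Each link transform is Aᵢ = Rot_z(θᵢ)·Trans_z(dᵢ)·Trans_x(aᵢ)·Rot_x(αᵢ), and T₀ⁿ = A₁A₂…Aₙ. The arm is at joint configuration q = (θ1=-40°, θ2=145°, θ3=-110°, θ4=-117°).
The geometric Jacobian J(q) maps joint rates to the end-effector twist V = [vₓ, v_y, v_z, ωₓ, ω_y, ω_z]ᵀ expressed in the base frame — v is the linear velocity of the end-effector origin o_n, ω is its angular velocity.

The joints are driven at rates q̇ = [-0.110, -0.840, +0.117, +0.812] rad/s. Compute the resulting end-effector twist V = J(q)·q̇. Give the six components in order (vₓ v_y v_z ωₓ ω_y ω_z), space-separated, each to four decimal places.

0.4905 -0.5728 -0.2260 -0.1080 -0.8532 0.5552

o_n = [0.1748, -0.0271, -0.4460]
J₁: ẑ×o_n = [0.0271, 0.1748, -0.0000], ω = ẑ
J2: z=[0.6428, 0.7660, 0.0000] o=[0.1609, -0.1350, 0.2700] → [-0.5485, 0.4602, 0.0587, 0.6428, 0.7660, 0.0000]
J3: z=[0.6428, 0.7660, 0.0000] o=[-0.1697, 0.3121, -0.1086] → [-0.2585, 0.2169, -0.4819, 0.6428, 0.7660, 0.0000]
J4: z=[0.4394, -0.3687, 0.8192] o=[0.4235, 0.1015, -0.5215] → [0.0775, -0.2369, -0.1482, 0.4394, -0.3687, 0.8192]
V = J·q̇ = [0.4905, -0.5728, -0.2260, -0.1080, -0.8532, 0.5552]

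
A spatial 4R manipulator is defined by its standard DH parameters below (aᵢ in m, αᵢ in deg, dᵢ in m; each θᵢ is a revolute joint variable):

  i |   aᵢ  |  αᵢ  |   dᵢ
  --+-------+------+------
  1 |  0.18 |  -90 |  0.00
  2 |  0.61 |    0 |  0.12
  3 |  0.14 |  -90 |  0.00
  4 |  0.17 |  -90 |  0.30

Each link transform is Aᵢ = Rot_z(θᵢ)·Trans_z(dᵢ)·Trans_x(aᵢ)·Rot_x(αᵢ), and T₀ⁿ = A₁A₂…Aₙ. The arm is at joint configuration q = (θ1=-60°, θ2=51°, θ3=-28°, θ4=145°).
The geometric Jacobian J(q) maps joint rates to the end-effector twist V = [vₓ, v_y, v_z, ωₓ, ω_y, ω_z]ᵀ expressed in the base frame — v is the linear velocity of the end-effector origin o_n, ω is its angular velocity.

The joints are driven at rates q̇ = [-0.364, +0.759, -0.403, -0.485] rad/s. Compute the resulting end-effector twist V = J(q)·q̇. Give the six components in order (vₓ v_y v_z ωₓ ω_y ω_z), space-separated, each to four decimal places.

o_n = [0.2432, -0.3762, -0.7505]
J₁: ẑ×o_n = [0.3762, 0.2432, -0.0000], ω = ẑ
J2: z=[0.8660, 0.5000, 0.0000] o=[0.0900, -0.1559, 0.0000] → [-0.3753, 0.6500, -0.2674, 0.8660, 0.5000, 0.0000]
J3: z=[0.8660, 0.5000, 0.0000] o=[0.3859, -0.4283, -0.4741] → [-0.1382, 0.2394, 0.1165, 0.8660, 0.5000, 0.0000]
J4: z=[-0.1954, 0.3384, -0.9205] o=[0.4503, -0.5399, -0.5288] → [0.0757, 0.1474, 0.0381, -0.1954, 0.3384, -0.9205]
V = J·q̇ = [-0.4028, 0.2369, -0.2684, 0.4031, 0.0139, 0.0824]

-0.4028 0.2369 -0.2684 0.4031 0.0139 0.0824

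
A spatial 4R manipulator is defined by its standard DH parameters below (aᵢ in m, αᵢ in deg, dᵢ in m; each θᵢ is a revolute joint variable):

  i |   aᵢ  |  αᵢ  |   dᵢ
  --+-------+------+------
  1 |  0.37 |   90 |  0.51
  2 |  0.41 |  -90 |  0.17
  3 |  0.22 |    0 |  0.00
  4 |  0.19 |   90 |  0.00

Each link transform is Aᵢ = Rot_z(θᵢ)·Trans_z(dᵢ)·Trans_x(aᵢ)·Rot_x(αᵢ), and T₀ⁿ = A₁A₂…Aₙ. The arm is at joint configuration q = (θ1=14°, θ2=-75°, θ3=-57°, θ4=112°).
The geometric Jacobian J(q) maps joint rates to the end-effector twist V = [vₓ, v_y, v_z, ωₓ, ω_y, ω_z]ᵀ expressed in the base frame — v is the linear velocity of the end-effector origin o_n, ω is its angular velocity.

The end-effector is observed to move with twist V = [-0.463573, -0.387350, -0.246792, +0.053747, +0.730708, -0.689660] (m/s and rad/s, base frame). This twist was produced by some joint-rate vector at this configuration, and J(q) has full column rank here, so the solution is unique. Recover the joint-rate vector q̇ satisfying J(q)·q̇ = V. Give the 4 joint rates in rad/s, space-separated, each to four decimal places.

o_n = [0.5675, -0.0635, -0.1070]
J₁: ẑ×o_n = [0.0635, 0.5675, -0.0000], ω = ẑ
J2: z=[0.2419, -0.9703, 0.0000] o=[0.3590, 0.0895, 0.5100] → [0.5987, 0.1493, 0.1653, 0.2419, -0.9703, 0.0000]
J3: z=[0.9372, 0.2337, 0.2588] o=[0.5031, -0.0498, 0.1140] → [-0.0481, 0.2238, -0.0279, 0.9372, 0.2337, 0.2588]
J4: z=[0.9372, 0.2337, 0.2588] o=[0.5778, -0.2213, -0.0018] → [-0.0655, 0.0960, 0.1503, 0.9372, 0.2337, 0.2588]
q̇ = J⁺·V = [-0.7510, -0.6960, 0.9390, -0.7020]

-0.7510 -0.6960 0.9390 -0.7020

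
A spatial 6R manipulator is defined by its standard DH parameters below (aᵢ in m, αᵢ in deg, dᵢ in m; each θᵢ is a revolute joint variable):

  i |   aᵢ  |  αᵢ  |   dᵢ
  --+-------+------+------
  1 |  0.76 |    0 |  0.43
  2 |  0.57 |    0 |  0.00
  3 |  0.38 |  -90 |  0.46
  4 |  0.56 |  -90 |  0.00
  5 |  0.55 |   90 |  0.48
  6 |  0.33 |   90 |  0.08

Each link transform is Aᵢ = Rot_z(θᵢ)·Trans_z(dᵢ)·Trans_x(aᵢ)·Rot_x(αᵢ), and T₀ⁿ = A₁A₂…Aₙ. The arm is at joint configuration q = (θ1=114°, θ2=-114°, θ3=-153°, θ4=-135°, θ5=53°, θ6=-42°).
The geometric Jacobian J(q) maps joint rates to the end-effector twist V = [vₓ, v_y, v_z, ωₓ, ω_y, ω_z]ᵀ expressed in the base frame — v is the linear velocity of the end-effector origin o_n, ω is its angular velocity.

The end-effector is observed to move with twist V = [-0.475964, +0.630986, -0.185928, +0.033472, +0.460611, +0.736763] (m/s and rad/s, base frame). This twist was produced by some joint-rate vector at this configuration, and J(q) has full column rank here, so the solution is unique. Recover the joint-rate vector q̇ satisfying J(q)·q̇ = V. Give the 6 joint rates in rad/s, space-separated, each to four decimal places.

0.7780 0.4850 -0.5290 -0.5240 -0.1670 0.2140

o_n = [0.1871, 1.3155, 1.8528]
J₁: ẑ×o_n = [-1.3155, 0.1871, 0.0000], ω = ẑ
J2: z=[0.0000, 0.0000, 1.0000] o=[-0.3091, 0.6943, 0.4300] → [-0.6212, 0.4962, 0.0000, 0.0000, 0.0000, 1.0000]
J3: z=[0.0000, 0.0000, 1.0000] o=[0.2609, 0.6943, 0.4300] → [-0.6212, -0.0738, 0.0000, 0.0000, 0.0000, 1.0000]
J4: z=[0.4540, -0.8910, 0.0000] o=[-0.0777, 0.5218, 0.8900] → [-0.8579, -0.4371, 0.5963, 0.4540, -0.8910, 0.0000]
J5: z=[-0.6300, -0.3210, 0.7071] o=[0.2751, 0.7015, 1.2860] → [-0.6161, 0.2949, -0.4150, -0.6300, -0.3210, 0.7071]
J6: z=[0.7764, -0.2798, 0.5647] o=[-0.0182, 1.0451, 1.8594] → [-0.1508, 0.1211, 0.2674, 0.7764, -0.2798, 0.5647]
q̇ = J⁺·V = [0.7780, 0.4850, -0.5290, -0.5240, -0.1670, 0.2140]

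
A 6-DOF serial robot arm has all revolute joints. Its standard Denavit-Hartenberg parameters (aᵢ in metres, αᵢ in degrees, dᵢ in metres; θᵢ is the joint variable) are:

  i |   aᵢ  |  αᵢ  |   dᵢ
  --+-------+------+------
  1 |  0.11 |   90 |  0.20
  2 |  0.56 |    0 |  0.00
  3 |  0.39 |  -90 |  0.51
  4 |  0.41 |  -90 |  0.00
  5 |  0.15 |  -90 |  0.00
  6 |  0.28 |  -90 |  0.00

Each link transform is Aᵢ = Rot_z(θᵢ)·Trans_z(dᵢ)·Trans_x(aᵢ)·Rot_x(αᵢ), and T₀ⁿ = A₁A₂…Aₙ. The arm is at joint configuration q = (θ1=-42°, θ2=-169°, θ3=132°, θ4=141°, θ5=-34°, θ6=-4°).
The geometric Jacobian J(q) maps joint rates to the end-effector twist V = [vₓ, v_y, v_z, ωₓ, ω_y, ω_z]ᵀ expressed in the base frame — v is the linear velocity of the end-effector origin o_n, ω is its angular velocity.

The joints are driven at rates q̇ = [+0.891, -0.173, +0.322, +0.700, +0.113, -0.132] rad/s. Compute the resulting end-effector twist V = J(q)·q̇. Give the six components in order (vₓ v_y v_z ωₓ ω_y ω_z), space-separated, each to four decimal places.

-0.8316 -0.4032 0.2798 0.1643 -0.5291 1.5457

o_n = [-0.3774, 0.2817, 0.4158]
J₁: ẑ×o_n = [-0.2817, -0.3774, 0.0000], ω = ẑ
J2: z=[-0.6691, -0.7431, 0.0000] o=[0.0817, -0.0736, 0.2000] → [-0.1604, 0.1444, -0.5790, -0.6691, -0.7431, 0.0000]
J3: z=[-0.6691, -0.7431, 0.0000] o=[-0.3268, 0.2942, 0.0931] → [-0.2398, 0.2159, -0.0292, -0.6691, -0.7431, 0.0000]
J4: z=[0.4472, -0.4027, 0.7986] o=[-0.4366, -0.2932, -0.1416] → [-0.6836, -0.2020, 0.2809, 0.4472, -0.4027, 0.7986]
J5: z=[-0.8935, -0.2412, 0.3787] o=[-0.4530, 0.0688, 0.0502] → [-0.1688, 0.3553, -0.1720, -0.8935, -0.2412, 0.3787]
J6: z=[-0.3932, 0.8276, -0.4006] o=[-0.4205, 0.1449, 0.1753] → [0.2538, 0.0773, -0.0895, -0.3932, 0.8276, -0.4006]
V = J·q̇ = [-0.8316, -0.4032, 0.2798, 0.1643, -0.5291, 1.5457]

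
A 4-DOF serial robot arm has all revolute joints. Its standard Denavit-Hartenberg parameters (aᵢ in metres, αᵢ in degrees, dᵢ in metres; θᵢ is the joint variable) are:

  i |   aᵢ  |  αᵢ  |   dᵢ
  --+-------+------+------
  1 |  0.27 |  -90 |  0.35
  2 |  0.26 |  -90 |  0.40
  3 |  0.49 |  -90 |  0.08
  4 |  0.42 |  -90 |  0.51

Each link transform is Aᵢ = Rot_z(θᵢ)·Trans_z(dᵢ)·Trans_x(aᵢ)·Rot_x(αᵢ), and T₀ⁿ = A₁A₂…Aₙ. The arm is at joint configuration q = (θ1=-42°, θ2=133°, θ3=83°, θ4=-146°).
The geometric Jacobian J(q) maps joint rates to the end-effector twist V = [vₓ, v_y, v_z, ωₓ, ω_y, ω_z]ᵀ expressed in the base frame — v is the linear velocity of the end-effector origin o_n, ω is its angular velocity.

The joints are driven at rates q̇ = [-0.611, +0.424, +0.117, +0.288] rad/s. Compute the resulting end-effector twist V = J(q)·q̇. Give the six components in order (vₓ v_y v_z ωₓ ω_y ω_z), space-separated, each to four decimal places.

0.0765 -0.2433 0.1112 0.3415 0.2158 -0.3221

o_n = [0.2774, 0.0154, 0.7322]
J₁: ẑ×o_n = [-0.0154, 0.2774, 0.0000], ω = ẑ
J2: z=[0.6691, 0.7431, 0.0000] o=[0.2006, -0.1807, 0.3500] → [0.2840, -0.2557, 0.0742, 0.6691, 0.7431, 0.0000]
J3: z=[-0.5435, 0.4894, 0.6820] o=[0.3365, 0.2352, 0.1598] → [0.4300, 0.2707, 0.1484, -0.5435, 0.4894, 0.6820]
J4: z=[0.4215, -0.5435, 0.7259] o=[-0.0626, -0.0598, 0.1707] → [-0.3597, 0.0102, 0.2165, 0.4215, -0.5435, 0.7259]
V = J·q̇ = [0.0765, -0.2433, 0.1112, 0.3415, 0.2158, -0.3221]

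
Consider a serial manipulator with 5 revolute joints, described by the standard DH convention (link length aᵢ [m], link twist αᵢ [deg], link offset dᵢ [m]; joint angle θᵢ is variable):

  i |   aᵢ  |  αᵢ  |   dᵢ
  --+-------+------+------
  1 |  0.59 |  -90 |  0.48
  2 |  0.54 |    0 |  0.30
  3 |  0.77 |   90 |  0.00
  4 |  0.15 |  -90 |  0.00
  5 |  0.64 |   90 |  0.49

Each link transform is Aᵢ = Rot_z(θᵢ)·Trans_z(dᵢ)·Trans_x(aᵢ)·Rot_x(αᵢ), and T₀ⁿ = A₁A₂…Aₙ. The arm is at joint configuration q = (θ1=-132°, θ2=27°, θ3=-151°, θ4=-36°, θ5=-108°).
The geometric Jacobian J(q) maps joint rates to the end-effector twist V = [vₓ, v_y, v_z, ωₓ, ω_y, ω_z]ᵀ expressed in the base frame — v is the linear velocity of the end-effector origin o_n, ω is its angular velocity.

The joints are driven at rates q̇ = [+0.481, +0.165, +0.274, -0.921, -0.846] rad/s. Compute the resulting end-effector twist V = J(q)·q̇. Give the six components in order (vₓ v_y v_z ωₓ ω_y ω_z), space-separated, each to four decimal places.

0.0626 -0.0371 0.4647 -0.8794 -0.6098 0.5838

o_n = [0.5407, -0.4822, 0.7396]
J₁: ẑ×o_n = [0.4822, 0.5407, -0.0000], ω = ẑ
J2: z=[0.7431, -0.6691, 0.0000] o=[-0.3948, -0.4385, 0.4800] → [-0.1737, -0.1929, 0.5935, 0.7431, -0.6691, 0.0000]
J3: z=[0.7431, -0.6691, 0.0000] o=[-0.4938, -0.9968, 0.2348] → [-0.3377, -0.3751, 1.0746, 0.7431, -0.6691, 0.0000]
J4: z=[0.5547, 0.6161, -0.5592] o=[-0.2057, -0.6768, 0.8732] → [0.0265, -0.3433, -0.3519, 0.5547, 0.6161, -0.5592]
J5: z=[0.8212, -0.2971, 0.4873] o=[-0.2258, -0.5673, 0.9738] → [0.0281, 0.5659, 0.2977, 0.8212, -0.2971, 0.4873]
V = J·q̇ = [0.0626, -0.0371, 0.4647, -0.8794, -0.6098, 0.5838]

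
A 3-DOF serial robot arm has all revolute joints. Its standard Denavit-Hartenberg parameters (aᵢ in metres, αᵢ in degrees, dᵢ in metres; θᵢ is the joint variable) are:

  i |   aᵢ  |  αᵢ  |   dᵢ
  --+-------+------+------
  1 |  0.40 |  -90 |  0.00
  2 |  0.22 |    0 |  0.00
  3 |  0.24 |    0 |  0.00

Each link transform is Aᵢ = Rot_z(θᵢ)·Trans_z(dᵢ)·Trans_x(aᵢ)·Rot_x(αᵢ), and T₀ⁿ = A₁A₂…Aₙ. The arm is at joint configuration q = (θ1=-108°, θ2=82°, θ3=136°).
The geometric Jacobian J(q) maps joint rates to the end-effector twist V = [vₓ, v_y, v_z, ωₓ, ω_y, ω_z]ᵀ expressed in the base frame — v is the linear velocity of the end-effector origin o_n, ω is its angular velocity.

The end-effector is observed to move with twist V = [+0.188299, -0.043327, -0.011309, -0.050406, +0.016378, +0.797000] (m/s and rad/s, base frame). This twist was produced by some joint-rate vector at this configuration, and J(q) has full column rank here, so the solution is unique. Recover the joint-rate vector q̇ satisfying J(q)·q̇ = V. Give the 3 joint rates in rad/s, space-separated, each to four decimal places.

o_n = [-0.0746, -0.2297, -0.0701]
J₁: ẑ×o_n = [0.2297, -0.0746, 0.0000], ω = ẑ
J2: z=[0.9511, -0.3090, 0.0000] o=[-0.1236, -0.3804, 0.0000] → [0.0217, 0.0667, 0.1585, 0.9511, -0.3090, 0.0000]
J3: z=[0.9511, -0.3090, 0.0000] o=[-0.1331, -0.4095, -0.2179] → [-0.0457, -0.1405, 0.1891, 0.9511, -0.3090, 0.0000]
q̇ = J⁺·V = [0.7970, 0.0420, -0.0950]

0.7970 0.0420 -0.0950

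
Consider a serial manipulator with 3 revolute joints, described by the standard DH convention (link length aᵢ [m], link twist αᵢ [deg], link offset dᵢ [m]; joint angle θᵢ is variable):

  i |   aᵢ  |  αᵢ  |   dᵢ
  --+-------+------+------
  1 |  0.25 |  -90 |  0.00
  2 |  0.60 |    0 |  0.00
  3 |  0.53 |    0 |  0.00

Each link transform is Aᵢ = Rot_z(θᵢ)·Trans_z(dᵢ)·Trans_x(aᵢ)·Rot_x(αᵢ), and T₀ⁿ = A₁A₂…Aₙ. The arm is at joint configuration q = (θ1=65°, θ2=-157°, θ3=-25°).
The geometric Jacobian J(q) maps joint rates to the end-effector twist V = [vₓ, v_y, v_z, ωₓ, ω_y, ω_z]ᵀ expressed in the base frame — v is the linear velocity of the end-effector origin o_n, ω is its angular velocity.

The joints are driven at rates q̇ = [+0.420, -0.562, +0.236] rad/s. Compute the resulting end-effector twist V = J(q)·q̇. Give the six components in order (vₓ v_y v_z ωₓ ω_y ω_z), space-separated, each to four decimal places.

o_n = [-0.3516, -0.7540, 0.2159]
J₁: ẑ×o_n = [0.7540, -0.3516, 0.0000], ω = ẑ
J2: z=[-0.9063, 0.4226, 0.0000] o=[0.1057, 0.2266, 0.0000] → [0.0913, 0.1957, 1.0820, -0.9063, 0.4226, 0.0000]
J3: z=[-0.9063, 0.4226, 0.0000] o=[-0.1278, -0.2740, 0.2344] → [-0.0078, -0.0168, 0.5297, -0.9063, 0.4226, 0.0000]
V = J·q̇ = [0.2636, -0.2616, -0.4831, 0.2955, -0.1378, 0.4200]

0.2636 -0.2616 -0.4831 0.2955 -0.1378 0.4200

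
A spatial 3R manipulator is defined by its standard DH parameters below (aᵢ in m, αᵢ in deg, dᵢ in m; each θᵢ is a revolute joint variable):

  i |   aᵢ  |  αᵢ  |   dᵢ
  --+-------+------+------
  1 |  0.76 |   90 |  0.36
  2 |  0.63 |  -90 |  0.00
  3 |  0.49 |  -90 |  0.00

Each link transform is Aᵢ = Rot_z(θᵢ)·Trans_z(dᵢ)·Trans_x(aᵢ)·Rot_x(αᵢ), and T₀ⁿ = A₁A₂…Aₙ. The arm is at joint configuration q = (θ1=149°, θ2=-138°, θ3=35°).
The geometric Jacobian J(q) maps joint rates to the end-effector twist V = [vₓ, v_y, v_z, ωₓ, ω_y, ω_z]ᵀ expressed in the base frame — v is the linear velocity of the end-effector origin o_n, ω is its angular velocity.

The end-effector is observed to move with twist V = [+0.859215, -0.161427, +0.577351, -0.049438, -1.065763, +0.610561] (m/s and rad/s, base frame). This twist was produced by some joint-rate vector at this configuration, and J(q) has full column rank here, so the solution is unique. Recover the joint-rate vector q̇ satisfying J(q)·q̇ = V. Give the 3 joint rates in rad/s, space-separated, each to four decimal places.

0.0480 -0.9390 -0.7570

o_n = [-0.1392, -0.2442, -0.3301]
J₁: ẑ×o_n = [0.2442, -0.1392, 0.0000], ω = ẑ
J2: z=[0.5150, 0.8572, 0.0000] o=[-0.6514, 0.3914, 0.3600] → [-0.5916, 0.3554, -0.7665, 0.5150, 0.8572, 0.0000]
J3: z=[-0.5736, 0.3446, -0.7431] o=[-0.2501, 0.1503, -0.0616] → [-0.3858, -0.2365, 0.1881, -0.5736, 0.3446, -0.7431]
q̇ = J⁺·V = [0.0480, -0.9390, -0.7570]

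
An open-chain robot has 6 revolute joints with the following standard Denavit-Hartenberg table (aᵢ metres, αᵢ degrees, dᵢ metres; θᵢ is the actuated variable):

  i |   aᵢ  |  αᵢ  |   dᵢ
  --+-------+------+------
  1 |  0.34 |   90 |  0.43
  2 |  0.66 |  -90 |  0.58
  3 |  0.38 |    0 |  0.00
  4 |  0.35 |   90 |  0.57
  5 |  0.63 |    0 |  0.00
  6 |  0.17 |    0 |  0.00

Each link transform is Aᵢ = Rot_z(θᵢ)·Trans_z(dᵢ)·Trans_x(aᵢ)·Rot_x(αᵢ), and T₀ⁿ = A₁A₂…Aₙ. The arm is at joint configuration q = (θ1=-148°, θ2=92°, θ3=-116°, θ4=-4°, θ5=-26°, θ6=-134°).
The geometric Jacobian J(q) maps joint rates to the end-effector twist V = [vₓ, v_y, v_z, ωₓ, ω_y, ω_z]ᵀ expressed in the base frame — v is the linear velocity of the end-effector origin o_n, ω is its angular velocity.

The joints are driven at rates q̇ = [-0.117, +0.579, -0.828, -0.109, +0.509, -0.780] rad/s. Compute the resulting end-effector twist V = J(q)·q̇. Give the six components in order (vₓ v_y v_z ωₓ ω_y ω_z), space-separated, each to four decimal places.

0.6589 -0.0275 -1.1088 -1.1658 0.1140 0.1503

o_n = [-0.9207, 1.2839, 0.5369]
J₁: ẑ×o_n = [-1.2839, -0.9207, 0.0000], ω = ẑ
J2: z=[-0.5299, 0.8480, 0.0000] o=[-0.2883, -0.1802, 0.4300] → [0.0906, 0.0566, -0.2396, -0.5299, 0.8480, 0.0000]
J3: z=[0.8475, 0.5296, -0.0349] o=[-0.5762, 0.3239, 1.0896] → [-0.2592, 0.4805, 0.9961, 0.8475, 0.5296, -0.0349]
J4: z=[0.8475, 0.5296, -0.0349] o=[-0.7621, 0.6105, 0.9231] → [-0.1811, 0.3329, 0.6547, 0.8475, 0.5296, -0.0349]
J5: z=[0.2393, -0.4400, -0.8655] o=[-0.4448, 1.1661, 0.7283] → [0.1861, 0.4577, -0.1812, 0.2393, -0.4400, -0.8655]
J6: z=[0.2393, -0.4400, -0.8655] o=[-0.9471, 1.4305, 0.4550] → [-0.1629, -0.0424, -0.0235, 0.2393, -0.4400, -0.8655]
V = J·q̇ = [0.6589, -0.0275, -1.1088, -1.1658, 0.1140, 0.1503]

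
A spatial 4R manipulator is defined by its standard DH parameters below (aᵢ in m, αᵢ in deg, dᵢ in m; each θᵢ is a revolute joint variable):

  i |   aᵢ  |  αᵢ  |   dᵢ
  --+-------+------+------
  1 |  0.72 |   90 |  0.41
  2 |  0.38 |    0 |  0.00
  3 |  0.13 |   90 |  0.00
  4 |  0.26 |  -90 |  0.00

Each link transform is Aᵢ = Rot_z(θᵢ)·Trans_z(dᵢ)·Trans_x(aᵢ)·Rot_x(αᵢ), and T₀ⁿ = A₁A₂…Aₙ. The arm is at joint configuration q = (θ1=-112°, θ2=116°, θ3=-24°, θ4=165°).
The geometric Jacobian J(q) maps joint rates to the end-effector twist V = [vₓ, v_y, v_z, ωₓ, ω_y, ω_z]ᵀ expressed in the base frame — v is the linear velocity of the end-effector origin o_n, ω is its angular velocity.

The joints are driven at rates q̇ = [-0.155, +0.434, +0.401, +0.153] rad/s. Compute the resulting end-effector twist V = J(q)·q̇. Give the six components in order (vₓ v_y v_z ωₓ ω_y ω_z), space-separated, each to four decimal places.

o_n = [-0.2713, -0.4918, 0.6305]
J₁: ẑ×o_n = [0.4918, -0.2713, 0.0000], ω = ẑ
J2: z=[-0.9272, 0.3746, 0.0000] o=[-0.2697, -0.6676, 0.4100] → [0.0826, 0.2044, -0.1624, -0.9272, 0.3746, 0.0000]
J3: z=[-0.9272, 0.3746, 0.0000] o=[-0.2073, -0.5131, 0.7515] → [-0.0454, -0.1123, 0.0042, -0.9272, 0.3746, 0.0000]
J4: z=[-0.3744, -0.9266, 0.0349] o=[-0.2056, -0.5089, 0.8815] → [0.2320, -0.0963, -0.0673, -0.3744, -0.9266, 0.0349]
V = J·q̇ = [-0.0231, 0.0710, -0.0791, -0.8315, 0.1710, -0.1497]

-0.0231 0.0710 -0.0791 -0.8315 0.1710 -0.1497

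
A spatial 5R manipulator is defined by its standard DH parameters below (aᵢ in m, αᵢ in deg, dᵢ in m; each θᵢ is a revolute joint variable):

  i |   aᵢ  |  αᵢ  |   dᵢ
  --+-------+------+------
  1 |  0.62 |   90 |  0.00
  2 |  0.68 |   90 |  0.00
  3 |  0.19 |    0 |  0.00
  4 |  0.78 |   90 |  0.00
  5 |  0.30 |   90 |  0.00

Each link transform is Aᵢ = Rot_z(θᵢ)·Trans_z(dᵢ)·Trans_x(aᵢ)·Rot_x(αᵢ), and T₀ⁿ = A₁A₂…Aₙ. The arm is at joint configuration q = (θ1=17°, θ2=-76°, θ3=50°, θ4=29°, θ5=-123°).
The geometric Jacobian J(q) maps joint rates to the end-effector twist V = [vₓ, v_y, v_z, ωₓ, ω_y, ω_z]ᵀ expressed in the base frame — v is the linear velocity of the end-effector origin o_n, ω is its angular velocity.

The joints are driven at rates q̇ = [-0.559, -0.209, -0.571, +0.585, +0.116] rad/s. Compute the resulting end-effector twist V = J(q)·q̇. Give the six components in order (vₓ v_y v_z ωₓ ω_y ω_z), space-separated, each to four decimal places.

o_n = [1.2587, -0.4003, -0.8316]
J₁: ẑ×o_n = [0.4003, 1.2587, -0.0000], ω = ẑ
J2: z=[0.2924, -0.9563, 0.0000] o=[0.5929, 0.1813, 0.0000] → [0.7953, 0.2431, 0.4666, 0.2924, -0.9563, 0.0000]
J3: z=[-0.9279, -0.2837, -0.2419] o=[0.7502, 0.2294, -0.6598] → [-0.1036, -0.2824, 0.7285, -0.9279, -0.2837, -0.2419]
J4: z=[-0.9279, -0.2837, -0.2419] o=[0.8210, 0.0988, -0.7783] → [-0.1056, -0.1553, 0.5873, -0.9279, -0.2837, -0.2419]
J5: z=[0.1713, 0.2519, -0.9525] o=[1.0793, -0.6229, -0.9227] → [0.2349, -0.1864, -0.0071, 0.1713, 0.2519, -0.9525]
V = J·q̇ = [-0.3654, -0.7057, -0.1708, -0.0542, 0.2251, -0.6729]

-0.3654 -0.7057 -0.1708 -0.0542 0.2251 -0.6729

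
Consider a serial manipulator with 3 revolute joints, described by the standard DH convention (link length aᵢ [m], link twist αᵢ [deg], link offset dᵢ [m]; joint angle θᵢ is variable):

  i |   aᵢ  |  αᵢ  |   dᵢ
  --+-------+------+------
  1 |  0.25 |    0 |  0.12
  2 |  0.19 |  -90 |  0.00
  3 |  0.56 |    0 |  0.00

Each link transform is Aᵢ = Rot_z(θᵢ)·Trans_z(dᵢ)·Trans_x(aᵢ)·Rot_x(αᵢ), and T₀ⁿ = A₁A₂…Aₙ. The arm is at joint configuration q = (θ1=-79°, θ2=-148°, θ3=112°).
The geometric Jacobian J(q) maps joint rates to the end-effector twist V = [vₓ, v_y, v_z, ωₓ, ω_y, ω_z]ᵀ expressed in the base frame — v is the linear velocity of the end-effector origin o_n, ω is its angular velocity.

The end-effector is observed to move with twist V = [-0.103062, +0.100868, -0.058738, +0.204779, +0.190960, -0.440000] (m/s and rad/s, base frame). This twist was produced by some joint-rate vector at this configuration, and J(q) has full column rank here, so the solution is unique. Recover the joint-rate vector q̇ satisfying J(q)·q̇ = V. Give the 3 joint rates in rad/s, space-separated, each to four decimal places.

0.0100 -0.4500 -0.2800

o_n = [0.0612, -0.2599, -0.3992]
J₁: ẑ×o_n = [0.2599, 0.0612, -0.0000], ω = ẑ
J2: z=[0.0000, 0.0000, 1.0000] o=[0.0477, -0.2454, 0.1200] → [0.0145, 0.0135, -0.0000, 0.0000, 0.0000, 1.0000]
J3: z=[-0.7314, -0.6820, 0.0000] o=[-0.0819, -0.1064, 0.1200] → [0.3541, -0.3797, 0.2098, -0.7314, -0.6820, 0.0000]
q̇ = J⁺·V = [0.0100, -0.4500, -0.2800]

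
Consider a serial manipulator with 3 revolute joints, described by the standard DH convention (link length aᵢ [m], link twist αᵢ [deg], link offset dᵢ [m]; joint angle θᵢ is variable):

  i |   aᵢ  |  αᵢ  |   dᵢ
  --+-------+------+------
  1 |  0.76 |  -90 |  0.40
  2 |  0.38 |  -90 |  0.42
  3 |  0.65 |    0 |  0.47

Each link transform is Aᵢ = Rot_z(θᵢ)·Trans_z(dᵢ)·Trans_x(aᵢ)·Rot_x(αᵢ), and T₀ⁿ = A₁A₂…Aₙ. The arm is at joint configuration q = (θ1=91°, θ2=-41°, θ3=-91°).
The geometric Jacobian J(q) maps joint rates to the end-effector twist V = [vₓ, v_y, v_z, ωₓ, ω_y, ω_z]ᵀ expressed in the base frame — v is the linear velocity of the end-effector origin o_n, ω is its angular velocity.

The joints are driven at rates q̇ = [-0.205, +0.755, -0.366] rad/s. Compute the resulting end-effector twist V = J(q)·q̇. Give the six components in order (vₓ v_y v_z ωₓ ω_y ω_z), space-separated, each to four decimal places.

o_n = [-1.0932, 1.3277, 0.2871]
J₁: ẑ×o_n = [-1.3277, -1.0932, 0.0000], ω = ẑ
J2: z=[-0.9998, -0.0175, 0.0000] o=[-0.0133, 0.7599, 0.4000] → [0.0020, -0.1128, -0.5866, -0.9998, -0.0175, 0.0000]
J3: z=[-0.0114, 0.6560, -0.7547] o=[-0.4382, 1.0393, 0.6493] → [-0.0199, 0.4902, 0.4264, -0.0114, 0.6560, -0.7547]
V = J·q̇ = [0.2809, -0.0405, -0.5989, -0.7507, -0.2533, 0.0712]

0.2809 -0.0405 -0.5989 -0.7507 -0.2533 0.0712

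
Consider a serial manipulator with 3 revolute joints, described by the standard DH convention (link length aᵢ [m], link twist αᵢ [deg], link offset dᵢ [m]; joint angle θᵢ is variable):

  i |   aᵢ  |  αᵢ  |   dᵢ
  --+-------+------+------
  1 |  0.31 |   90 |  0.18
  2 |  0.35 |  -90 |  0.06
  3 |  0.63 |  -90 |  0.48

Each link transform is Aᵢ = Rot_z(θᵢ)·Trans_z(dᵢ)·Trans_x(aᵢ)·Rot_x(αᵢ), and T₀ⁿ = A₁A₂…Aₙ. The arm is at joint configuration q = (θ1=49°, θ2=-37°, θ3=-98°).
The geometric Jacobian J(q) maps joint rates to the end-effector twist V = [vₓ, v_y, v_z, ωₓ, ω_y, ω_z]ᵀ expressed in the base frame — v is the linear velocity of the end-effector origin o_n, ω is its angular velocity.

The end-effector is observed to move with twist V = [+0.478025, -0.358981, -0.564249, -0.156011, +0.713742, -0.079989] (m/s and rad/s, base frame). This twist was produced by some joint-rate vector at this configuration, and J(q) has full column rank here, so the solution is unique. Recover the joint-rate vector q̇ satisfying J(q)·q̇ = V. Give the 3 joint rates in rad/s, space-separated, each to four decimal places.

-0.6590 -0.5860 0.7250

o_n = [1.0465, 0.1614, 0.4055]
J₁: ẑ×o_n = [-0.1614, 1.0465, 0.0000], ω = ẑ
J2: z=[0.7547, -0.6561, 0.0000] o=[0.2034, 0.2340, 0.1800] → [-0.1479, -0.1702, 0.4984, 0.7547, -0.6561, 0.0000]
J3: z=[0.3948, 0.4542, 0.7986] o=[0.4320, 0.4056, -0.0306] → [0.3930, 0.3185, -0.3755, 0.3948, 0.4542, 0.7986]
q̇ = J⁺·V = [-0.6590, -0.5860, 0.7250]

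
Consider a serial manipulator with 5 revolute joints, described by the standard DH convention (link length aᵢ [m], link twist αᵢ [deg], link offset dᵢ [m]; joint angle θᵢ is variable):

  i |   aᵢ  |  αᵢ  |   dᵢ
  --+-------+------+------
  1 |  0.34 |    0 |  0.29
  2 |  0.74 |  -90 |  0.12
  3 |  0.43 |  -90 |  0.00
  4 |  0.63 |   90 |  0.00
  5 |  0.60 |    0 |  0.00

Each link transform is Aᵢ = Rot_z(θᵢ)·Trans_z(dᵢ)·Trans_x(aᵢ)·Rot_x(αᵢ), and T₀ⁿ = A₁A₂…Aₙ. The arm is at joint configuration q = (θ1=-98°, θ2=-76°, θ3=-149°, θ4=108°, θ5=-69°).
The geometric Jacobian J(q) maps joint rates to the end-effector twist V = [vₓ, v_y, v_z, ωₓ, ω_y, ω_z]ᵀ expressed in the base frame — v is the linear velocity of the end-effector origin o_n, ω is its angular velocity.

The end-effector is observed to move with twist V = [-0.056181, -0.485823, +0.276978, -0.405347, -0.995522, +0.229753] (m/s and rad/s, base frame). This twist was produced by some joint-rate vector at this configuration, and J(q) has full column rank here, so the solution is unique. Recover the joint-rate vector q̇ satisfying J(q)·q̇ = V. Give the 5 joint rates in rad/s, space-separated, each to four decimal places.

o_n = [-0.4364, 0.4305, 0.0168]
J₁: ẑ×o_n = [-0.4305, -0.4364, 0.0000], ω = ẑ
J2: z=[0.0000, 0.0000, 1.0000] o=[-0.0473, -0.3367, 0.2900] → [-0.7672, -0.3891, 0.0000, 0.0000, 0.0000, 1.0000]
J3: z=[0.1045, -0.9945, 0.0000] o=[-0.7833, -0.4140, 0.4100] → [0.3910, 0.0411, 0.4333, 0.1045, -0.9945, 0.0000]
J4: z=[-0.5122, -0.0538, 0.8572] o=[-0.4167, -0.3755, 0.6315] → [-0.6578, -0.3317, -0.4139, -0.5122, -0.0538, 0.8572]
J5: z=[0.7784, 0.3925, 0.4898] o=[-0.6453, 0.2029, 0.5312] → [-0.3134, 0.5027, 0.0952, 0.7784, 0.3925, 0.4898]
q̇ = J⁺·V = [-0.3940, 0.9670, 0.7490, -0.0330, -0.6430]

-0.3940 0.9670 0.7490 -0.0330 -0.6430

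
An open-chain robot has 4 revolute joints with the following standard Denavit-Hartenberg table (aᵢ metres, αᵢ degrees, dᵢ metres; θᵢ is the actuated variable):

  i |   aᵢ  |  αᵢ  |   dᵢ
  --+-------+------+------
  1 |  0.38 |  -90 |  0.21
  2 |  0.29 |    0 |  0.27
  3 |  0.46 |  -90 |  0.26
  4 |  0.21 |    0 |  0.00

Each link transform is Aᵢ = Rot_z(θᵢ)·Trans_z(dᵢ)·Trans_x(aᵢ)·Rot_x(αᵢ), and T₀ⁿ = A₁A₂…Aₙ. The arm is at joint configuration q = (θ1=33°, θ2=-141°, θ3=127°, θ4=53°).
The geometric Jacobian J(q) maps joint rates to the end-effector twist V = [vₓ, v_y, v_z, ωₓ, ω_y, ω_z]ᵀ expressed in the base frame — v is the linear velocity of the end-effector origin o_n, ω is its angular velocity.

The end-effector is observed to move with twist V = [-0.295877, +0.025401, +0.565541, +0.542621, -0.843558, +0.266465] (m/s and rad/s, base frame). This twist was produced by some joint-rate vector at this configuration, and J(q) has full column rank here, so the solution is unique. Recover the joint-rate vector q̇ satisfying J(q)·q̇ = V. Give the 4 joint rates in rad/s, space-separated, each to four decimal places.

o_n = [0.4095, 0.6979, 0.5344]
J₁: ẑ×o_n = [-0.6979, 0.4095, 0.0000], ω = ẑ
J2: z=[-0.5446, 0.8387, 0.0000] o=[0.3187, 0.2070, 0.2100] → [0.2720, 0.1767, -0.3436, -0.5446, 0.8387, 0.0000]
J3: z=[-0.5446, 0.8387, 0.0000] o=[-0.0174, 0.3107, 0.3925] → [0.1190, 0.0773, -0.5690, -0.5446, 0.8387, 0.0000]
J4: z=[0.2029, 0.1318, -0.9703] o=[0.2154, 0.7718, 0.5038] → [-0.0676, -0.1946, -0.0406, 0.2029, 0.1318, -0.9703]
q̇ = J⁺·V = [0.2490, -0.0260, -0.9770, -0.0180]

0.2490 -0.0260 -0.9770 -0.0180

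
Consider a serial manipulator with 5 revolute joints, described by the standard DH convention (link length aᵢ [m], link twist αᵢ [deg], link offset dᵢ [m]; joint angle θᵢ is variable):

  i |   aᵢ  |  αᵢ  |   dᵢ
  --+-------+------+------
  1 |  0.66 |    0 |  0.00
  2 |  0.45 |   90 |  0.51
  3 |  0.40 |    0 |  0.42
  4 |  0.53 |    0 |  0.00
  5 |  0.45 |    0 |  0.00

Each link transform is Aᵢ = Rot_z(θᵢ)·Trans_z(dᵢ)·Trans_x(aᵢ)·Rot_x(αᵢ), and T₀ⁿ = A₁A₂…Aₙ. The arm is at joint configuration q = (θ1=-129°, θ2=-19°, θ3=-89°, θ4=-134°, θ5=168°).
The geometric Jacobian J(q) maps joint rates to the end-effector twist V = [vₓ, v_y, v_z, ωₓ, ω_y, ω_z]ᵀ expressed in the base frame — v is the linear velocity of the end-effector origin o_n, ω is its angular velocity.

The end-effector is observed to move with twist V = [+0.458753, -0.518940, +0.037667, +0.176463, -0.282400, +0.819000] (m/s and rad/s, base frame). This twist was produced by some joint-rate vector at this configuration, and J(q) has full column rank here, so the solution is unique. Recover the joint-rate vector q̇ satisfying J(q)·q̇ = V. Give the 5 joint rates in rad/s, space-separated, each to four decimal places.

0.6650 0.1540 -0.7820 0.4490 -0.0000

o_n = [-0.9156, -0.3303, 0.1029]
J₁: ẑ×o_n = [0.3303, -0.9156, 0.0000], ω = ẑ
J2: z=[0.0000, 0.0000, 1.0000] o=[-0.4154, -0.5129, 0.0000] → [-0.1826, -0.5003, 0.0000, 0.0000, 0.0000, 1.0000]
J3: z=[-0.5299, 0.8480, 0.0000] o=[-0.7970, -0.7514, 0.5100] → [-0.3452, -0.2157, -0.1225, -0.5299, 0.8480, 0.0000]
J4: z=[-0.5299, 0.8480, 0.0000] o=[-1.0255, -0.3989, 0.1101] → [-0.0061, -0.0038, -0.1295, -0.5299, 0.8480, 0.0000]
J5: z=[-0.5299, 0.8480, 0.0000] o=[-0.6967, -0.1935, 0.4715] → [-0.3126, -0.1953, 0.2581, -0.5299, 0.8480, 0.0000]
q̇ = J⁺·V = [0.6650, 0.1540, -0.7820, 0.4490, -0.0000]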